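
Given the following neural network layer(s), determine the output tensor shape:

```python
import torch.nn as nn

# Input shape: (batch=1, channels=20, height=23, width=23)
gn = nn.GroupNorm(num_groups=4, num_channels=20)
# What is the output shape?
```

Input: (1, 20, 23, 23) -> Output: (1, 20, 23, 23)

Answer: (1, 20, 23, 23)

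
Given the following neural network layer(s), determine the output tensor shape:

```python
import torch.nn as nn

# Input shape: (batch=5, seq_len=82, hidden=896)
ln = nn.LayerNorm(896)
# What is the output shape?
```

Input: (5, 82, 896) -> Output: (5, 82, 896)

Answer: (5, 82, 896)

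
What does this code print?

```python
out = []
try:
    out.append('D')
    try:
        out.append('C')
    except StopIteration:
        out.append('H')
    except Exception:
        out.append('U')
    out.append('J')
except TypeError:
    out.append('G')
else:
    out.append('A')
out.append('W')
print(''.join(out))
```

Execution trace: 'D' (try body) → 'C' (inner try body, no exception) → 'J' (try body, no exception) → 'A' (else) → 'W' (after the try/except). Output: DCJAW

Answer: DCJAW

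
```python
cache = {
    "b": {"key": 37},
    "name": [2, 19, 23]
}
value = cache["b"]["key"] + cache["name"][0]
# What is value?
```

Trace:
`cache = { ...` → cache = {'b': {'key': 37}, 'name': [2, 19, 23]}
`value = cache["b"]["key"] + cache["name"][0]` → value = 39
So value = 39

Answer: 39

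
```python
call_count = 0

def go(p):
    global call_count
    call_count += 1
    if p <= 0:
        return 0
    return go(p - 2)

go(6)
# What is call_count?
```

Linear recursion stepping by 2: 4 calls from p=6 down to ≤0.

Answer: 4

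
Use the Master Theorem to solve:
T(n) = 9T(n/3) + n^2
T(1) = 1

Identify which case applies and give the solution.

a=9, b=3, f(n)=n^2. log_3(9) = 2. Since c=2 = 2, Case 2 applies: T(n) = Θ(n^log_b(a) · log n) = O(n^2 log n).

Answer: O(n^2 log n) - Case 2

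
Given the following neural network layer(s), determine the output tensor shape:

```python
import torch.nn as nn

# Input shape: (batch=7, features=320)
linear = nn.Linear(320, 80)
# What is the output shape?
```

Input: (7, 320) -> Output: (7, 80)

Answer: (7, 80)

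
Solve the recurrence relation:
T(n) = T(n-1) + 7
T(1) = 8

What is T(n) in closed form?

Unrolling: T(n) = T(1) + 7·(n-1) = 8 + 7(n-1) = 7n + 1.

Answer: T(n) = 7n + 1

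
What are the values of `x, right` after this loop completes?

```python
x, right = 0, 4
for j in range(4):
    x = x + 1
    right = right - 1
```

x goes 0→4, right goes 4→0
`x, right` takes the values: (0, 4) → (1, 4) → (1, 3) → (2, 3) → (2, 2) → (3, 2) → (3, 1) → (4, 1) → (4, 0)

Answer: 4, 0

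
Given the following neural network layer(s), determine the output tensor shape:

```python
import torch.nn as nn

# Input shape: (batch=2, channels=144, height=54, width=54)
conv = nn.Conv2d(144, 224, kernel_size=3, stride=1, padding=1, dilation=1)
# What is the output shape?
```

Input: (2, 144, 54, 54) -> Output: (2, 224, 54, 54)

Answer: (2, 224, 54, 54)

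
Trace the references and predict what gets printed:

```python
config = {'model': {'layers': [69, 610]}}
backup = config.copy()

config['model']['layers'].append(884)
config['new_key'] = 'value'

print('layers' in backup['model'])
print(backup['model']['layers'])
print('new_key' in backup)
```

Key concept: shallow copy gotcha with nested dict.
Step by step:
`config = {'model': {'layers': [69, 610]}}` → config = {'model': {'layers': [69, 610]}}
`backup = config.copy()` → backup = {'model': {'layers': [69, 610]}}
`config['model']['layers'].append(884)` → config = {'model': {'layers': [69, 610, 884]}}; backup = {'model': {'layers': [69, 610, 884]}}
`config['new_key'] = 'value'` → config = {'model': {'layers': [69, 610, 884]}, 'new_key': 'value'}
`print('layers' in backup['model'])` → prints True
`print(backup['model']['layers'])` → prints [69, 610, 884]
`print('new_key' in backup)` → prints False

Answer:
True
[69, 610, 884]
False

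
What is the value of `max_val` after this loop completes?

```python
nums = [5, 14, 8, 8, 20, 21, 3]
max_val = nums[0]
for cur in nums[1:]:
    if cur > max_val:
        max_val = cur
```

Maximum of [5, 14, 8, 8, 20, 21, 3]
`max_val` takes the values: 5 → 14 → 20 → 21

Answer: 21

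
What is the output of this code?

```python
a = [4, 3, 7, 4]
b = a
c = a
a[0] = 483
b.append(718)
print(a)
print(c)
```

Key concept: multiple aliases.
Step by step:
`a = [4, 3, 7, 4]` → a = [4, 3, 7, 4]
`b = a` → b = [4, 3, 7, 4] (same object as a)
`c = a` → c = [4, 3, 7, 4] (same object as a, b)
`a[0] = 483` → a = [483, 3, 7, 4] (same object as b, c); b = [483, 3, 7, 4] (same object as a, c); c = [483, 3, 7, 4] (same object as a, b)
`b.append(718)` → a = [483, 3, 7, 4, 718] (same object as b, c); b = [483, 3, 7, 4, 718] (same object as a, c); c = [483, 3, 7, 4, 718] (same object as a, b)
`print(a)` → prints [483, 3, 7, 4, 718]
`print(c)` → prints [483, 3, 7, 4, 718]

Answer:
[483, 3, 7, 4, 718]
[483, 3, 7, 4, 718]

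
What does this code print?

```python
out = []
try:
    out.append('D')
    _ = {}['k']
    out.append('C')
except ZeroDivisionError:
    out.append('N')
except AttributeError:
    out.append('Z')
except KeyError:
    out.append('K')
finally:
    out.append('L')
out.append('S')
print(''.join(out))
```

Execution trace: 'D' (try body) → 'K' (except KeyError) → 'L' (finally) → 'S' (after the try/except). Output: DKLS

Answer: DKLS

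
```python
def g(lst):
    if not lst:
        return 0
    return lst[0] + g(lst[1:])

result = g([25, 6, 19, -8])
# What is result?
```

25 + 6 + 19 + (-8) + 0 = 42

Answer: 42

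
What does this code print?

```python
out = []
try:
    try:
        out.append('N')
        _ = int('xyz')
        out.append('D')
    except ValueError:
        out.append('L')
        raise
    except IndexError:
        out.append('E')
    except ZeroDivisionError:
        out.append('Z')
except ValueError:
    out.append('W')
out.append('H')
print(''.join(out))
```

Execution trace: 'N' (inner try body) → 'L' (inner except ValueError) → 'W' (outer except ValueError) → 'H' (after the try/except). Output: NLWH

Answer: NLWH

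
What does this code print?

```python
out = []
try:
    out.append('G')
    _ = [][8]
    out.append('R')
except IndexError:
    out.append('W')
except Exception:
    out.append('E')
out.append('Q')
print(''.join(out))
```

Execution trace: 'G' (try body) → 'W' (except IndexError) → 'Q' (after the try/except). Output: GWQ

Answer: GWQ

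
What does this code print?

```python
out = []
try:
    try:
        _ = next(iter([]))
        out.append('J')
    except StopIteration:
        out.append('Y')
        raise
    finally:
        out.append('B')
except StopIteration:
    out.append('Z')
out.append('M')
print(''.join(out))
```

Execution trace: 'Y' (inner except StopIteration) → 'B' (inner finally) → 'Z' (outer except StopIteration) → 'M' (after the try/except). Output: YBZM

Answer: YBZM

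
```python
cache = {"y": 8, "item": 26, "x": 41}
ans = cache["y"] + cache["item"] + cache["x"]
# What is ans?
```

Trace:
`cache = {"y": 8, "item": 26, "x": 41}` → cache = {'y': 8, 'item': 26, 'x': 41}
`ans = cache["y"] + cache["item"] + cache["x"]` → ans = 75
So ans = 75

Answer: 75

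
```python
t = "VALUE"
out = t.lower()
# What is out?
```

Trace:
`t = "VALUE"` → t = 'VALUE'
`out = t.lower()` → out = 'value'
So out = 'value'

Answer: 'value'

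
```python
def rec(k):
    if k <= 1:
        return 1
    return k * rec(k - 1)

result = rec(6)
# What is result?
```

rec(6) = 6 * 5 * 4 * 3 * 2 * 1 = 720

Answer: 720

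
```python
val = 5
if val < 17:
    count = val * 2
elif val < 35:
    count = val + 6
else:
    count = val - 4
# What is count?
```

Trace:
`val = 5` → val = 5
`if val < 17: ...` → val < 17 is True → count = 10
So count = 10

Answer: 10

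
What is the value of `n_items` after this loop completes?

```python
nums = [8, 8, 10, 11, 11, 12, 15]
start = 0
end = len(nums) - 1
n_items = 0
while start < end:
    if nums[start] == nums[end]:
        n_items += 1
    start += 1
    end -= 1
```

Count matching pairs from ends
`n_items` takes the values: 0

Answer: 0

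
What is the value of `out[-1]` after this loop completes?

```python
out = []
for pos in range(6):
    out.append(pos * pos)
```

Last element of squares 0 to 5
`out` takes the values: [] → [0] → [0, 1] → [0, 1, 4] → [0, 1, 4, 9] → [0, 1, 4, 9, 16] → [0, 1, 4, 9, 16, 25]
So `out[-1]` = 25

Answer: 25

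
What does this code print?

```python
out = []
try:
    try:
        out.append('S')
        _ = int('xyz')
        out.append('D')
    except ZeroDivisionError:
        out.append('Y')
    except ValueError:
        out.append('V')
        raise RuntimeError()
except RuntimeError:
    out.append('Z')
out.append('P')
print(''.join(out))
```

Execution trace: 'S' (inner try body) → 'V' (inner except ValueError) → 'Z' (outer except RuntimeError) → 'P' (after the try/except). Output: SVZP

Answer: SVZP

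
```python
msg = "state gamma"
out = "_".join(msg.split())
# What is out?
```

Trace:
`msg = "state gamma"` → msg = 'state gamma'
`out = "_".join(msg.split())` → out = 'state_gamma'
So out = 'state_gamma'

Answer: 'state_gamma'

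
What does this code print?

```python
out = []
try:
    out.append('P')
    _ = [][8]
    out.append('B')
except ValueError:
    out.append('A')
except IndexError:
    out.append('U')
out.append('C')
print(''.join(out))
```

Execution trace: 'P' (try body) → 'U' (except IndexError) → 'C' (after the try/except). Output: PUC

Answer: PUC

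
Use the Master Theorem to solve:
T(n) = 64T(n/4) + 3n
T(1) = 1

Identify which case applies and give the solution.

a=64, b=4, f(n)=3n. log_4(64) = 3. Since c=1 < 3, Case 1 applies: T(n) = Θ(n^log_b(a)) = O(n^3).

Answer: O(n^3) - Case 1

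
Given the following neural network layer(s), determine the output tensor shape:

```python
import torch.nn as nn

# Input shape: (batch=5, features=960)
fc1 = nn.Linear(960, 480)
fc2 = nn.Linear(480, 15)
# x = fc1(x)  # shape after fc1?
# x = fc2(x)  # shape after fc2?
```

Input: (5, 960) -> after fc1: (5, 480) -> Output: (5, 15)

Answer: (5, 15)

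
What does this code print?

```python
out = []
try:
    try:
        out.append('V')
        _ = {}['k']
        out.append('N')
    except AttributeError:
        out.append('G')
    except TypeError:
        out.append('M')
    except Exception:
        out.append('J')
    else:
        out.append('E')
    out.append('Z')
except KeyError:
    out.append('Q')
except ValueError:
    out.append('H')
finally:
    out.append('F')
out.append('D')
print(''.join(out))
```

Execution trace: 'V' (inner try body) → 'J' (inner except Exception) → 'Z' (try body, no exception) → 'F' (finally) → 'D' (after the try/except). Output: VJZFD

Answer: VJZFD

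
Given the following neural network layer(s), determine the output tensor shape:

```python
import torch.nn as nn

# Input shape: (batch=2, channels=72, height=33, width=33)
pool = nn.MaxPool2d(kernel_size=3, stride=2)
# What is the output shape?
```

Input: (2, 72, 33, 33) -> Output: (2, 72, 16, 16)

Answer: (2, 72, 16, 16)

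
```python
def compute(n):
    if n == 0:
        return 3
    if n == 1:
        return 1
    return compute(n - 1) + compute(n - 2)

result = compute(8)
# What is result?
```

Build up from base cases: compute(0)=3, compute(1)=1, compute(2)=4, compute(3)=5, compute(4)=9, compute(5)=14, compute(6)=23, ..., compute(8)=60

Answer: 60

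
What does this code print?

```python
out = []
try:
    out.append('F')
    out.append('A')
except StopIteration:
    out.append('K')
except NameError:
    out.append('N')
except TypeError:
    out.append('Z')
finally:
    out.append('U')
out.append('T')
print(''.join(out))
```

Execution trace: 'F' (try body) → 'A' (try body, no exception) → 'U' (finally) → 'T' (after the try/except). Output: FAUT

Answer: FAUT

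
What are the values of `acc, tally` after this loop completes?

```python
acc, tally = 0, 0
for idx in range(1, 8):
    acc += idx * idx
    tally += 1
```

Sum of squares and count
`acc, tally` takes the values: (0, 0) → (1, 0) → (1, 1) → (5, 1) → (5, 2) → (14, 2) → (14, 3) → (30, 3) → (30, 4) → (55, 4) → (55, 5) → (91, 5) → (91, 6) → (140, 6) → (140, 7)

Answer: 140, 7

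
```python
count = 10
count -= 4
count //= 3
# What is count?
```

Trace:
`count = 10` → count = 10
`count -= 4` → count = 6
`count //= 3` → count = 2
So count = 2

Answer: 2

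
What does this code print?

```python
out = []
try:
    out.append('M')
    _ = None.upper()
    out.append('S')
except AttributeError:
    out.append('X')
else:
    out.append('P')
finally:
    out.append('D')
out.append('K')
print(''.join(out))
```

Execution trace: 'M' (try body) → 'X' (except AttributeError) → 'D' (finally) → 'K' (after the try/except). Output: MXDK

Answer: MXDK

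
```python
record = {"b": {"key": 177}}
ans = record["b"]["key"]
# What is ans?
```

Trace:
`record = {"b": {"key": 177}}` → record = {'b': {'key': 177}}
`ans = record["b"]["key"]` → ans = 177
So ans = 177

Answer: 177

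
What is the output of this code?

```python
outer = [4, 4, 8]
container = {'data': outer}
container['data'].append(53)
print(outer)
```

Key concept: dict holds reference to list.
Step by step:
`outer = [4, 4, 8]` → outer = [4, 4, 8]
`container = {'data': outer}` → container = {'data': [4, 4, 8]}
`container['data'].append(53)` → outer = [4, 4, 8, 53]; container = {'data': [4, 4, 8, 53]}
`print(outer)` → prints [4, 4, 8, 53]

Answer: [4, 4, 8, 53]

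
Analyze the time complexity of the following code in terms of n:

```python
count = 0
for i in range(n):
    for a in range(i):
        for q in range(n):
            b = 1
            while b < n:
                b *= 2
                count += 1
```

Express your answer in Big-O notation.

Each loop level contributes: n × n × n × log n. Multiplying the contributions gives O(n^3 log n).

Answer: O(n^3 log n)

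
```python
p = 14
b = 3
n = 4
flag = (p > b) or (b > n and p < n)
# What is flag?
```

Trace:
`p = 14` → p = 14
`b = 3` → b = 3
`n = 4` → n = 4
`flag = (p > b) or (b > n and p < n)` → flag = True
So flag = True

Answer: True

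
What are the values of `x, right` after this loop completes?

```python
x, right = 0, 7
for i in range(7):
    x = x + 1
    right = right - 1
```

x goes 0→7, right goes 7→0
`x, right` takes the values: (0, 7) → (1, 7) → (1, 6) → (2, 6) → (2, 5) → (3, 5) → (3, 4) → (4, 4) → (4, 3) → (5, 3) → (5, 2) → (6, 2) → (6, 1) → (7, 1) → (7, 0)

Answer: 7, 0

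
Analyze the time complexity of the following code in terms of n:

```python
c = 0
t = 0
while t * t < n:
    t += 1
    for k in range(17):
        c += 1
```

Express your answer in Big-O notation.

Each loop level contributes: √n × 1. Multiplying the contributions gives O(√n).

Answer: O(√n)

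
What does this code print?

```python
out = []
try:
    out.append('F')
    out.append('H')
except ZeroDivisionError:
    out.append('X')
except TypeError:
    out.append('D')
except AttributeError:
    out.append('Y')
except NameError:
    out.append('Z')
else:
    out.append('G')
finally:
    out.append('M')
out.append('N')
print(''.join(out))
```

Execution trace: 'F' (try body) → 'H' (try body, no exception) → 'G' (else) → 'M' (finally) → 'N' (after the try/except). Output: FHGMN

Answer: FHGMN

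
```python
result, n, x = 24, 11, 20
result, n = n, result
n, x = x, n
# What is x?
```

Trace:
`result, n, x = 24, 11, 20` → result = 24; n = 11; x = 20
`result, n = n, result` → result = 11; n = 24
`n, x = x, n` → n = 20; x = 24
So x = 24

Answer: 24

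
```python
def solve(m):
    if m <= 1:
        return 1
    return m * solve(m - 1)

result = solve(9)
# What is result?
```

solve(9) = 9 * 8 * 7 * 6 * 5 * 4 * 3 * 2 * 1 = 362880

Answer: 362880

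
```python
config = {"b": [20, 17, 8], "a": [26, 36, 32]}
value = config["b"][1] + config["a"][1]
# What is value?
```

Trace:
`config = {"b": [20, 17, 8], "a": [26, 36, 32]}` → config = {'b': [20, 17, 8], 'a': [26, 36, 32]}
`value = config["b"][1] + config["a"][1]` → value = 53
So value = 53

Answer: 53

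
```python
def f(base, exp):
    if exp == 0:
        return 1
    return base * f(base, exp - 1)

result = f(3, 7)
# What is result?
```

f(3, 7) = 3 * 3 * 3 * 3 * 3 * 3 * 3 = 2187

Answer: 2187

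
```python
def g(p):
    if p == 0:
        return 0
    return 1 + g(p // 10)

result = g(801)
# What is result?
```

Count of digits of 801: 3

Answer: 3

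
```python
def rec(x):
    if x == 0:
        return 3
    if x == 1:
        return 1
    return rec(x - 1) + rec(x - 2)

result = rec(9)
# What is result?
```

Build up from base cases: rec(0)=3, rec(1)=1, rec(2)=4, rec(3)=5, rec(4)=9, rec(5)=14, rec(6)=23, ..., rec(9)=97

Answer: 97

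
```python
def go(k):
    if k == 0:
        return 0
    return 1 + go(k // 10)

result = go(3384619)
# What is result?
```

Count of digits of 3384619: 7

Answer: 7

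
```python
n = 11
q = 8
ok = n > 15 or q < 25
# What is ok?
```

Trace:
`n = 11` → n = 11
`q = 8` → q = 8
`ok = n > 15 or q < 25` → ok = True
So ok = True

Answer: True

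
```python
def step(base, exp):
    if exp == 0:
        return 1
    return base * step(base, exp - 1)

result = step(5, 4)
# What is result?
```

step(5, 4) = 5 * 5 * 5 * 5 = 625

Answer: 625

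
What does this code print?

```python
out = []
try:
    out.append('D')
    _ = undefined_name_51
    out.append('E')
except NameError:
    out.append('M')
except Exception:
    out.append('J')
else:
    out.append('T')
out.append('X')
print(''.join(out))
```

Execution trace: 'D' (try body) → 'M' (except NameError) → 'X' (after the try/except). Output: DMX

Answer: DMX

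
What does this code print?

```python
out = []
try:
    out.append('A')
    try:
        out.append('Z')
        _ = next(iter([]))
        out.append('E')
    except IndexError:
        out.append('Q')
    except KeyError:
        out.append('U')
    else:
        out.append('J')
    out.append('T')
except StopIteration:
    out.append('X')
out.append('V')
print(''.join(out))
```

Execution trace: 'A' (try body) → 'Z' (inner try body) → 'X' (except StopIteration) → 'V' (after the try/except). Output: AZXV

Answer: AZXV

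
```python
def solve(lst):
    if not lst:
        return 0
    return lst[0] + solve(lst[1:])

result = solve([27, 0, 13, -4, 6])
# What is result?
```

27 + 0 + 13 + (-4) + 6 + 0 = 42

Answer: 42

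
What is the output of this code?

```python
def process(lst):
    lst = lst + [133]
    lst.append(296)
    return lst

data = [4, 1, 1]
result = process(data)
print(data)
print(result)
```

Key concept: rebinding parameter vs mutation.
Step by step:
`data = [4, 1, 1]` → data = [4, 1, 1]
`result = process(data)` → result = [4, 1, 1, 133, 296]
`print(data)` → prints [4, 1, 1]
`print(result)` → prints [4, 1, 1, 133, 296]

Answer:
[4, 1, 1]
[4, 1, 1, 133, 296]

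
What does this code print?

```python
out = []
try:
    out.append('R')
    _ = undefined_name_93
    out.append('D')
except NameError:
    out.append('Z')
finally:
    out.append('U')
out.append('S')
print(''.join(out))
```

Execution trace: 'R' (try body) → 'Z' (except NameError) → 'U' (finally) → 'S' (after the try/except). Output: RZUS

Answer: RZUS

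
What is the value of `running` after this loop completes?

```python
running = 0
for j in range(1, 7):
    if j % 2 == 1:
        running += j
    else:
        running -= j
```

Add odd, subtract even
`running` takes the values: 0 → 1 → -1 → 2 → -2 → 3 → -3

Answer: -3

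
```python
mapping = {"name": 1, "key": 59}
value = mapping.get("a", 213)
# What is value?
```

Trace:
`mapping = {"name": 1, "key": 59}` → mapping = {'name': 1, 'key': 59}
`value = mapping.get("a", 213)` → value = 213
So value = 213

Answer: 213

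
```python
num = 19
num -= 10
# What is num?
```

Trace:
`num = 19` → num = 19
`num -= 10` → num = 9
So num = 9

Answer: 9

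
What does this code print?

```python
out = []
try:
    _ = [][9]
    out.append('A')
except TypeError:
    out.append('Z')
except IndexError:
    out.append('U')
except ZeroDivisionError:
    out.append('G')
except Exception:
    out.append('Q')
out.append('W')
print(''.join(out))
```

Execution trace: 'U' (except IndexError) → 'W' (after the try/except). Output: UW

Answer: UW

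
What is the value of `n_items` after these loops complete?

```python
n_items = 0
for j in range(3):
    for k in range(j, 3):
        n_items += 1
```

Upper triangle: 3 + 2 + ... + 1
`n_items` takes the values: 0 → 1 → 2 → 3 → 4 → 5 → 6

Answer: 6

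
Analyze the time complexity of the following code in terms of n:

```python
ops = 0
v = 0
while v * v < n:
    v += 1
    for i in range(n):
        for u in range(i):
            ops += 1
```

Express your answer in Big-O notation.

Each loop level contributes: √n × n × n. Multiplying the contributions gives O(n^2√n).

Answer: O(n^2√n)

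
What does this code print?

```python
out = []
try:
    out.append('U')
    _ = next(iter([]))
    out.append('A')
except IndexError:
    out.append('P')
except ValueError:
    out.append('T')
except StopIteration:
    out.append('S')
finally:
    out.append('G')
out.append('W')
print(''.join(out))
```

Execution trace: 'U' (try body) → 'S' (except StopIteration) → 'G' (finally) → 'W' (after the try/except). Output: USGW

Answer: USGW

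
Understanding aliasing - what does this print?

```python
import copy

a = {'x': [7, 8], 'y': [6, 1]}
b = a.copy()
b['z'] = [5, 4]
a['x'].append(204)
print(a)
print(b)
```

Key concept: shallow copy of dict with mutable values.
Step by step:
`a = {'x': [7, 8], 'y': [6, 1]}` → a = {'x': [7, 8], 'y': [6, 1]}
`b = a.copy()` → b = {'x': [7, 8], 'y': [6, 1]}
`b['z'] = [5, 4]` → b = {'x': [7, 8], 'y': [6, 1], 'z': [5, 4]}
`a['x'].append(204)` → a = {'x': [7, 8, 204], 'y': [6, 1]}; b = {'x': [7, 8, 204], 'y': [6, 1], 'z': [5, 4]}
`print(a)` → prints {'x': [7, 8, 204], 'y': [6, 1]}
`print(b)` → prints {'x': [7, 8, 204], 'y': [6, 1], 'z': [5, 4]}

Answer:
{'x': [7, 8, 204], 'y': [6, 1]}
{'x': [7, 8, 204], 'y': [6, 1], 'z': [5, 4]}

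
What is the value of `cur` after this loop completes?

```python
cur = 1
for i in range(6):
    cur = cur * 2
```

Multiply by 2, 6 times: 1 * 2^6 = 64
`cur` takes the values: 1 → 2 → 4 → 8 → 16 → 32 → 64

Answer: 64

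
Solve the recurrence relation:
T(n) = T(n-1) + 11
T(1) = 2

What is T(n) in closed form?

Unrolling: T(n) = T(1) + 11·(n-1) = 2 + 11(n-1) = 11n - 9.

Answer: T(n) = 11n - 9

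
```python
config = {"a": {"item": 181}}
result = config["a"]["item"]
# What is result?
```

Trace:
`config = {"a": {"item": 181}}` → config = {'a': {'item': 181}}
`result = config["a"]["item"]` → result = 181
So result = 181

Answer: 181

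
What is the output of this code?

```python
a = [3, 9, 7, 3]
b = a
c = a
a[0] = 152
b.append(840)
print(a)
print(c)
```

Key concept: multiple aliases.
Step by step:
`a = [3, 9, 7, 3]` → a = [3, 9, 7, 3]
`b = a` → b = [3, 9, 7, 3] (same object as a)
`c = a` → c = [3, 9, 7, 3] (same object as a, b)
`a[0] = 152` → a = [152, 9, 7, 3] (same object as b, c); b = [152, 9, 7, 3] (same object as a, c); c = [152, 9, 7, 3] (same object as a, b)
`b.append(840)` → a = [152, 9, 7, 3, 840] (same object as b, c); b = [152, 9, 7, 3, 840] (same object as a, c); c = [152, 9, 7, 3, 840] (same object as a, b)
`print(a)` → prints [152, 9, 7, 3, 840]
`print(c)` → prints [152, 9, 7, 3, 840]

Answer:
[152, 9, 7, 3, 840]
[152, 9, 7, 3, 840]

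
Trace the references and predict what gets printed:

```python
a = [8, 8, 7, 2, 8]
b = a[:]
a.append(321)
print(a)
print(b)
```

Key concept: slice [:] creates copy.
Step by step:
`a = [8, 8, 7, 2, 8]` → a = [8, 8, 7, 2, 8]
`b = a[:]` → b = [8, 8, 7, 2, 8]
`a.append(321)` → a = [8, 8, 7, 2, 8, 321]
`print(a)` → prints [8, 8, 7, 2, 8, 321]
`print(b)` → prints [8, 8, 7, 2, 8]

Answer:
[8, 8, 7, 2, 8, 321]
[8, 8, 7, 2, 8]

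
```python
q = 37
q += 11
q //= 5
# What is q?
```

Trace:
`q = 37` → q = 37
`q += 11` → q = 48
`q //= 5` → q = 9
So q = 9

Answer: 9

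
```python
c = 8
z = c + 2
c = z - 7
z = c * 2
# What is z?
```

Trace:
`c = 8` → c = 8
`z = c + 2` → z = 10
`c = z - 7` → c = 3
`z = c * 2` → z = 6
So z = 6

Answer: 6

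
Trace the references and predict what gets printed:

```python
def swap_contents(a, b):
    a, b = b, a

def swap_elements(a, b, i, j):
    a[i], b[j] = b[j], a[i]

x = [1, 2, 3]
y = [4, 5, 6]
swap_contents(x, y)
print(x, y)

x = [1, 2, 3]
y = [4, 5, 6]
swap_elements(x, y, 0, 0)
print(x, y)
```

Key concept: parameter rebinding vs mutation.
Step by step:
`x = [1, 2, 3]` → x = [1, 2, 3]
`y = [4, 5, 6]` → y = [4, 5, 6]
`swap_contents(x, y)` → no visible change to tracked variables
`print(x, y)` → prints [1, 2, 3] [4, 5, 6]
`x = [1, 2, 3]` → x = [1, 2, 3]
`y = [4, 5, 6]` → y = [4, 5, 6]
`swap_elements(x, y, 0, 0)` → x = [4, 2, 3]; y = [1, 5, 6]
`print(x, y)` → prints [4, 2, 3] [1, 5, 6]

Answer:
[1, 2, 3] [4, 5, 6]
[4, 2, 3] [1, 5, 6]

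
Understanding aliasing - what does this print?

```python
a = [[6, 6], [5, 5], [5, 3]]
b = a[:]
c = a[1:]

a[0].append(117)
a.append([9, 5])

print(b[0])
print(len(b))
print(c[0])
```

Key concept: slice with nested mutation.
Step by step:
`a = [[6, 6], [5, 5], [5, 3]]` → a = [[6, 6], [5, 5], [5, 3]]
`b = a[:]` → b = [[6, 6], [5, 5], [5, 3]]
`c = a[1:]` → c = [[5, 5], [5, 3]]
`a[0].append(117)` → a = [[6, 6, 117], [5, 5], [5, 3]]; b = [[6, 6, 117], [5, 5], [5, 3]]
`a.append([9, 5])` → a = [[6, 6, 117], [5, 5], [5, 3], [9, 5]]
`print(b[0])` → prints [6, 6, 117]
`print(len(b))` → prints 3
`print(c[0])` → prints [5, 5]

Answer:
[6, 6, 117]
3
[5, 5]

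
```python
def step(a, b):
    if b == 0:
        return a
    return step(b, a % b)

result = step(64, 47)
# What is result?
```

step(64, 47) -> step(47, 17) -> step(17, 13) -> step(13, 4) -> step(4, 1) -> step(1, 0) -> 1

Answer: 1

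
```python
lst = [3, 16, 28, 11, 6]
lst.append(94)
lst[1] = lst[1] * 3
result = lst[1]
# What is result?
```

Trace:
`lst = [3, 16, 28, 11, 6]` → lst = [3, 16, 28, 11, 6]
`lst.append(94)` → lst = [3, 16, 28, 11, 6, 94]
`lst[1] = lst[1] * 3` → lst = [3, 48, 28, 11, 6, 94]
`result = lst[1]` → result = 48
So result = 48

Answer: 48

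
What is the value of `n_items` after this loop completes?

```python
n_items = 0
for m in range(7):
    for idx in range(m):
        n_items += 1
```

Triangle number: 0+1+2+...+6
`n_items` takes the values: 0 → 1 → 2 → 3 → 4 → 5 → 6 → 7 → 8 → 9 → 10 → 11 → 12 → 13 → 14 → 15 → 16 → 17 → 18 → 19 → 20 → 21

Answer: 21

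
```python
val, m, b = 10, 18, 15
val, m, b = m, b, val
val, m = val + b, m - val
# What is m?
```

Trace:
`val, m, b = 10, 18, 15` → val = 10; m = 18; b = 15
`val, m, b = m, b, val` → val = 18; m = 15; b = 10
`val, m = val + b, m - val` → val = 28; m = -3
So m = -3

Answer: -3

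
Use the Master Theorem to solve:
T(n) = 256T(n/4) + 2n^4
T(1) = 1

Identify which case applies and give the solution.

a=256, b=4, f(n)=2n^4. log_4(256) = 4. Since c=4 = 4, Case 2 applies: T(n) = Θ(n^log_b(a) · log n) = O(n^4 log n).

Answer: O(n^4 log n) - Case 2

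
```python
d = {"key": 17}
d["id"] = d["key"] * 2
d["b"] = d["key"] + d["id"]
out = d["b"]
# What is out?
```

Trace:
`d = {"key": 17}` → d = {'key': 17}
`d["id"] = d["key"] * 2` → d = {'key': 17, 'id': 34}
`d["b"] = d["key"] + d["id"]` → d = {'key': 17, 'id': 34, 'b': 51}
`out = d["b"]` → out = 51
So out = 51

Answer: 51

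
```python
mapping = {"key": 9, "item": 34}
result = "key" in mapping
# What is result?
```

Trace:
`mapping = {"key": 9, "item": 34}` → mapping = {'key': 9, 'item': 34}
`result = "key" in mapping` → result = True
So result = True

Answer: True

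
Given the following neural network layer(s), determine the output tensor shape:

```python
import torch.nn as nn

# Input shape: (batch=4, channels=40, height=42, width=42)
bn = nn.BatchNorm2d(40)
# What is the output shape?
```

Input: (4, 40, 42, 42) -> Output: (4, 40, 42, 42)

Answer: (4, 40, 42, 42)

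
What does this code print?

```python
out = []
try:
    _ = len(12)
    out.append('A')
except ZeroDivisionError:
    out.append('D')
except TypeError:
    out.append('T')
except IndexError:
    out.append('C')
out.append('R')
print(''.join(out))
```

Execution trace: 'T' (except TypeError) → 'R' (after the try/except). Output: TR

Answer: TR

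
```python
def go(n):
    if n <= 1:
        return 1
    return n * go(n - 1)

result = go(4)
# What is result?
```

go(4) = 4 * 3 * 2 * 1 = 24

Answer: 24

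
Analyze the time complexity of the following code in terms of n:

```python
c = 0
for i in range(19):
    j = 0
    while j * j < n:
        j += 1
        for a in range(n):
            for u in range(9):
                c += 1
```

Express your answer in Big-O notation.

Each loop level contributes: 1 × √n × n × 1. Multiplying the contributions gives O(n√n).

Answer: O(n√n)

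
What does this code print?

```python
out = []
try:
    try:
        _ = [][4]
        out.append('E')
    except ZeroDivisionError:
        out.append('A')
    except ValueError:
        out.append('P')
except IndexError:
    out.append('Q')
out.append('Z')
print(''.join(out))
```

Execution trace: 'Q' (outer except IndexError) → 'Z' (after the try/except). Output: QZ

Answer: QZ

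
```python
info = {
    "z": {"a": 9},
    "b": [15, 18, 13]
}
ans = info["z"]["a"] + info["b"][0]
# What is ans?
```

Trace:
`info = { ...` → info = {'z': {'a': 9}, 'b': [15, 18, 13]}
`ans = info["z"]["a"] + info["b"][0]` → ans = 24
So ans = 24

Answer: 24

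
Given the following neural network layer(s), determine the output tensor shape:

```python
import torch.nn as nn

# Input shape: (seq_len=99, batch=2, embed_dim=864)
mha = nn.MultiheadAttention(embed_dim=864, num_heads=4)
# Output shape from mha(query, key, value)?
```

Input: (99, 2, 864) -> Output: (99, 2, 864)

Answer: (99, 2, 864)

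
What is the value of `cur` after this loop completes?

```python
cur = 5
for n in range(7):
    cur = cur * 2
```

Multiply by 2, 7 times: 5 * 2^7 = 640
`cur` takes the values: 5 → 10 → 20 → 40 → 80 → 160 → 320 → 640

Answer: 640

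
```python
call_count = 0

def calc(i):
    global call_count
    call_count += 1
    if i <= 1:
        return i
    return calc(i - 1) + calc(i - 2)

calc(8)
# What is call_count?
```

Calls(i) = 1 + Calls(i-1) + Calls(i-2); Calls(0)=Calls(1)=1. For i=8 this gives 67.

Answer: 67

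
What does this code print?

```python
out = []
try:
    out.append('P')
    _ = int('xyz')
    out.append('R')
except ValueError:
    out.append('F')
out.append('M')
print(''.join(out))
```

Execution trace: 'P' (try body) → 'F' (except ValueError) → 'M' (after the try/except). Output: PFM

Answer: PFM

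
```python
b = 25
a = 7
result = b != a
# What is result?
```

Trace:
`b = 25` → b = 25
`a = 7` → a = 7
`result = b != a` → result = True
So result = True

Answer: True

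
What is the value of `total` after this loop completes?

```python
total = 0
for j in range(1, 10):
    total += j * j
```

Sum of squares 1² to 9² = 285
`total` takes the values: 0 → 1 → 5 → 14 → 30 → 55 → 91 → 140 → 204 → 285

Answer: 285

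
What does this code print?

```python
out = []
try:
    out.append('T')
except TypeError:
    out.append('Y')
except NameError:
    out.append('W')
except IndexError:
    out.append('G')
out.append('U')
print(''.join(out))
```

Execution trace: 'T' (try body, no exception) → 'U' (after the try/except). Output: TU

Answer: TU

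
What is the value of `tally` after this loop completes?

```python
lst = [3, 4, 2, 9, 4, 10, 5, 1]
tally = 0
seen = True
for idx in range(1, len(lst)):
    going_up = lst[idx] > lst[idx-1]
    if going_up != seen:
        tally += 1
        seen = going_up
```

Count direction changes in [3, 4, 2, 9, 4, 10, 5, 1]
`tally` takes the values: 0 → 1 → 2 → 3 → 4 → 5

Answer: 5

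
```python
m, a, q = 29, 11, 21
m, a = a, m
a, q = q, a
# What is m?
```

Trace:
`m, a, q = 29, 11, 21` → m = 29; a = 11; q = 21
`m, a = a, m` → m = 11; a = 29
`a, q = q, a` → a = 21; q = 29
So m = 11

Answer: 11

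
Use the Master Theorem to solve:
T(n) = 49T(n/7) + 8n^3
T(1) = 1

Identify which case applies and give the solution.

a=49, b=7, f(n)=8n^3. log_7(49) = 2. Since c=3 > 2 and the regularity condition holds (49(n/7)^3 = (49/7^3)n^3 with 49/7^3 < 1), Case 3 applies: T(n) = Θ(f(n)) = O(n^3).

Answer: O(n^3) - Case 3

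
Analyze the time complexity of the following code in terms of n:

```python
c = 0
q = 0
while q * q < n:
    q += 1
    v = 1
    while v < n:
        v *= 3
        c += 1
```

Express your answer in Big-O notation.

Each loop level contributes: √n × log n. Multiplying the contributions gives O(√n log n).

Answer: O(√n log n)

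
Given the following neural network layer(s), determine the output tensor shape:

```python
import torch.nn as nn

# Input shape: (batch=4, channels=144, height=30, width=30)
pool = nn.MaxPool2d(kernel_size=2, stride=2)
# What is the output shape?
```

Input: (4, 144, 30, 30) -> Output: (4, 144, 15, 15)

Answer: (4, 144, 15, 15)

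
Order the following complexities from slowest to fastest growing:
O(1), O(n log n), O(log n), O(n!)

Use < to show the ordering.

Ordered by growth rate: O(1) < O(log n) < O(n log n) < O(n!)

Answer: O(1) < O(log n) < O(n log n) < O(n!)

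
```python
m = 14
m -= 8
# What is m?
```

Trace:
`m = 14` → m = 14
`m -= 8` → m = 6
So m = 6

Answer: 6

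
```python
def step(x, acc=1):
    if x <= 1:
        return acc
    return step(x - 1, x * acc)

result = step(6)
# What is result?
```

Accumulator trace (n, acc): (6, 1) -> (5, 6) -> (4, 30) -> (3, 120) -> (2, 360) -> (1, 720) -> return 720

Answer: 720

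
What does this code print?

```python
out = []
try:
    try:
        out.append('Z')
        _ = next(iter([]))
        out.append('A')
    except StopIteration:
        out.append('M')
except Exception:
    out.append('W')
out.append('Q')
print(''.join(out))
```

Execution trace: 'Z' (inner try body) → 'M' (inner except StopIteration) → 'Q' (after the try/except). Output: ZMQ

Answer: ZMQ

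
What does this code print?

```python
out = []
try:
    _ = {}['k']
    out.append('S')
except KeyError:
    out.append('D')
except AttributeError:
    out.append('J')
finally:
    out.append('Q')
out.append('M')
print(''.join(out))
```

Execution trace: 'D' (except KeyError) → 'Q' (finally) → 'M' (after the try/except). Output: DQM

Answer: DQM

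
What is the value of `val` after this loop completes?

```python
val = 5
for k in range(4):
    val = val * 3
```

Multiply by 3, 4 times: 5 * 3^4 = 405
`val` takes the values: 5 → 15 → 45 → 135 → 405

Answer: 405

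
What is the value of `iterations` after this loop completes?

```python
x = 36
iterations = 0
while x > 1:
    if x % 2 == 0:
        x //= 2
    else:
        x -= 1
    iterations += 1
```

Steps to reduce 36 to 1
`iterations` takes the values: 0 → 1 → 2 → 3 → 4 → 5 → 6

Answer: 6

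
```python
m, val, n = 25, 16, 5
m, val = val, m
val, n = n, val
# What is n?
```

Trace:
`m, val, n = 25, 16, 5` → m = 25; val = 16; n = 5
`m, val = val, m` → m = 16; val = 25
`val, n = n, val` → val = 5; n = 25
So n = 25

Answer: 25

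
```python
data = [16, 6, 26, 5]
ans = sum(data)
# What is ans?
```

Trace:
`data = [16, 6, 26, 5]` → data = [16, 6, 26, 5]
`ans = sum(data)` → ans = 53
So ans = 53

Answer: 53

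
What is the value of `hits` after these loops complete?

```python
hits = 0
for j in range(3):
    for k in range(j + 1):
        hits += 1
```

Triangle: 1 + 2 + ... + 3
`hits` takes the values: 0 → 1 → 2 → 3 → 4 → 5 → 6

Answer: 6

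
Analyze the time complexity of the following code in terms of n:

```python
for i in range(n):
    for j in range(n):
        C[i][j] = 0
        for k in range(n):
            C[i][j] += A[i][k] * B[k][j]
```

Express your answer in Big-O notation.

This is Naive matrix multiplication. Time complexity: O(n³).

Answer: O(n³)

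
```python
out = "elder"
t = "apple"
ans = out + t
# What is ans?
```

Trace:
`out = "elder"` → out = 'elder'
`t = "apple"` → t = 'apple'
`ans = out + t` → ans = 'elderapple'
So ans = 'elderapple'

Answer: 'elderapple'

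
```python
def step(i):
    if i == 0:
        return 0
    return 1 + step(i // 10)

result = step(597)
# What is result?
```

Count of digits of 597: 3

Answer: 3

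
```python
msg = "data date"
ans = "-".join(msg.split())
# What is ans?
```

Trace:
`msg = "data date"` → msg = 'data date'
`ans = "-".join(msg.split())` → ans = 'data-date'
So ans = 'data-date'

Answer: 'data-date'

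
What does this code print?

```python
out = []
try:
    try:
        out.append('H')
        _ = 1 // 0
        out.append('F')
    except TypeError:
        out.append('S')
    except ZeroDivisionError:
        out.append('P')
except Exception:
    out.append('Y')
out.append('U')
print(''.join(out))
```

Execution trace: 'H' (inner try body) → 'P' (inner except ZeroDivisionError) → 'U' (after the try/except). Output: HPU

Answer: HPU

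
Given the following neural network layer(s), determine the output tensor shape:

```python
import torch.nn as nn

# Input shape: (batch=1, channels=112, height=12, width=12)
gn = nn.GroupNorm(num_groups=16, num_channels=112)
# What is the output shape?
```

Input: (1, 112, 12, 12) -> Output: (1, 112, 12, 12)

Answer: (1, 112, 12, 12)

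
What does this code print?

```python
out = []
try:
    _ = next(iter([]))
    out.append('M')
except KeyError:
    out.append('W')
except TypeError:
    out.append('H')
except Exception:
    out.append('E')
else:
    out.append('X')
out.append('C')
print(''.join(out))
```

Execution trace: 'E' (except Exception) → 'C' (after the try/except). Output: EC

Answer: EC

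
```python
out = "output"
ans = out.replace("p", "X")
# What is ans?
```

Trace:
`out = "output"` → out = 'output'
`ans = out.replace("p", "X")` → ans = 'outXut'
So ans = 'outXut'

Answer: 'outXut'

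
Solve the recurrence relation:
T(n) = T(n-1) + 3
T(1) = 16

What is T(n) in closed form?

Unrolling: T(n) = T(1) + 3·(n-1) = 16 + 3(n-1) = 3n + 13.

Answer: T(n) = 3n + 13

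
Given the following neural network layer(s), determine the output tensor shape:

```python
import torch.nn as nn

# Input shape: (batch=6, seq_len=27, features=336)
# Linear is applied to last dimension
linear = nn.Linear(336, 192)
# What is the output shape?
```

Input: (6, 27, 336) -> Output: (6, 27, 192)

Answer: (6, 27, 192)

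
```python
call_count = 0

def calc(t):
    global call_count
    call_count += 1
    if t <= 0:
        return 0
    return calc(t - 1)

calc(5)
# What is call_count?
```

Linear recursion stepping by 1: 6 calls from t=5 down to ≤0.

Answer: 6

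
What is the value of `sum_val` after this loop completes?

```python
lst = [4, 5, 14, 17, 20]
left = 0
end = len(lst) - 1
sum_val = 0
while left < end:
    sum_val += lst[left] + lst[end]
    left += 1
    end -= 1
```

Sum of pairs from ends
`sum_val` takes the values: 0 → 24 → 46

Answer: 46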